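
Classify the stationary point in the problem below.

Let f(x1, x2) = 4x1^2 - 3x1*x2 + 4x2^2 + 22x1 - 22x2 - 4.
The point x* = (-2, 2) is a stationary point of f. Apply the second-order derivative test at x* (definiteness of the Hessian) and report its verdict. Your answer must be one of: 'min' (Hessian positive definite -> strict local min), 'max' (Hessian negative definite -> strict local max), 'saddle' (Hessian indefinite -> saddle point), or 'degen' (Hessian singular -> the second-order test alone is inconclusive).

Compute the Hessian H = grad^2 f:
  H = [[8, -3], [-3, 8]]
Verify stationarity: grad f(x*) = H x* + g = (0, 0).
Eigenvalues of H: 5, 11.
Both eigenvalues > 0, so H is positive definite -> x* is a strict local min.

min


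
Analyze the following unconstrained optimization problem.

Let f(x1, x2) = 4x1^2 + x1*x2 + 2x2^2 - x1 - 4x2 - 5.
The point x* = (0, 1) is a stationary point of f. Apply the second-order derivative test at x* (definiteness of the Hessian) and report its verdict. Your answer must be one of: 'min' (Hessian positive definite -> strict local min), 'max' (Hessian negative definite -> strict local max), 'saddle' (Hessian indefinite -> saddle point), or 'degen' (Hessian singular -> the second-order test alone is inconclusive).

Compute the Hessian H = grad^2 f:
  H = [[8, 1], [1, 4]]
Verify stationarity: grad f(x*) = H x* + g = (0, 0).
Eigenvalues of H: 3.7639, 8.2361.
Both eigenvalues > 0, so H is positive definite -> x* is a strict local min.

min


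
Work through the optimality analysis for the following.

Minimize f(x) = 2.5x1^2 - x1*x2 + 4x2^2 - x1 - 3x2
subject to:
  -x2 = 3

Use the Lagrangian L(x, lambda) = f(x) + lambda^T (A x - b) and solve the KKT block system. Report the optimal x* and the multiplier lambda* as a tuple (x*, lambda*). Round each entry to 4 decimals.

Form the Lagrangian:
  L(x, lambda) = (1/2) x^T Q x + c^T x + lambda^T (A x - b)
Stationarity (grad_x L = 0): Q x + c + A^T lambda = 0.
Primal feasibility: A x = b.

This gives the KKT block system:
  [ Q   A^T ] [ x     ]   [-c ]
  [ A    0  ] [ lambda ] = [ b ]

Solving the linear system:
  x*      = (-0.4, -3)
  lambda* = (-26.6)
  f(x*)   = 44.6

x* = (-0.4, -3), lambda* = (-26.6)


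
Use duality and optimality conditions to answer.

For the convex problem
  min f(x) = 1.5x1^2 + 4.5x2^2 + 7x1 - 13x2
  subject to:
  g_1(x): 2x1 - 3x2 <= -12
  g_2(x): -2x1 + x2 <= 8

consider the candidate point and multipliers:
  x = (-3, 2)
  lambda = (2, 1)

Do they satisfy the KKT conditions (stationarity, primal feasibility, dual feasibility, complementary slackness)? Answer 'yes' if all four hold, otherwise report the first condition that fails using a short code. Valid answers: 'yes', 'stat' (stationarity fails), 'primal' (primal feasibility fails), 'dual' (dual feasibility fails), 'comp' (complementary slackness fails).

Gradient of f: grad f(x) = Q x + c = (-2, 5)
Constraint values g_i(x) = a_i^T x - b_i:
  g_1((-3, 2)) = 0
  g_2((-3, 2)) = 0
Stationarity residual: grad f(x) + sum_i lambda_i a_i = (0, 0)
  -> stationarity OK
Primal feasibility (all g_i <= 0): OK
Dual feasibility (all lambda_i >= 0): OK
Complementary slackness (lambda_i * g_i(x) = 0 for all i): OK

Verdict: yes, KKT holds.

yes


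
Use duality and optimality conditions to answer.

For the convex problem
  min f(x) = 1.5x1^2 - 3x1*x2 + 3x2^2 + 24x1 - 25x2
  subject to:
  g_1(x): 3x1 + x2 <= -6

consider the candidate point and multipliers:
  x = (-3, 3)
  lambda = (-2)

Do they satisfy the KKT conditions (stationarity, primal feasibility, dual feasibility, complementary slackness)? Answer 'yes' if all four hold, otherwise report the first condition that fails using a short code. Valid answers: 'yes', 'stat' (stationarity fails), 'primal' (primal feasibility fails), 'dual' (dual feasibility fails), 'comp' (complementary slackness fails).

Gradient of f: grad f(x) = Q x + c = (6, 2)
Constraint values g_i(x) = a_i^T x - b_i:
  g_1((-3, 3)) = 0
Stationarity residual: grad f(x) + sum_i lambda_i a_i = (0, 0)
  -> stationarity OK
Primal feasibility (all g_i <= 0): OK
Dual feasibility (all lambda_i >= 0): FAILS
Complementary slackness (lambda_i * g_i(x) = 0 for all i): OK

Verdict: the first failing condition is dual_feasibility -> dual.

dual


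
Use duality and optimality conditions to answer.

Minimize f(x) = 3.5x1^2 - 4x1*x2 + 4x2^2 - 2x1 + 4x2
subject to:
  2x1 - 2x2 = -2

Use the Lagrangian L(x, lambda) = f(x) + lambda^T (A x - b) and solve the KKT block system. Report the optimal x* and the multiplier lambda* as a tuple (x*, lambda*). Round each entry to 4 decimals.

Form the Lagrangian:
  L(x, lambda) = (1/2) x^T Q x + c^T x + lambda^T (A x - b)
Stationarity (grad_x L = 0): Q x + c + A^T lambda = 0.
Primal feasibility: A x = b.

This gives the KKT block system:
  [ Q   A^T ] [ x     ]   [-c ]
  [ A    0  ] [ lambda ] = [ b ]

Solving the linear system:
  x*      = (-0.8571, 0.1429)
  lambda* = (4.2857)
  f(x*)   = 5.4286

x* = (-0.8571, 0.1429), lambda* = (4.2857)


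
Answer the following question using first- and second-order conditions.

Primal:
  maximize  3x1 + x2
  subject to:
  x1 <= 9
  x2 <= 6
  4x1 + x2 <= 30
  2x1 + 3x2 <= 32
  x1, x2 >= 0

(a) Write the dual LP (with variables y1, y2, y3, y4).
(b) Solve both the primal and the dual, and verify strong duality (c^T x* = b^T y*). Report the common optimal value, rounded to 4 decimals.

The standard primal-dual pair for 'max c^T x s.t. A x <= b, x >= 0' is:
  Dual:  min b^T y  s.t.  A^T y >= c,  y >= 0.

So the dual LP is:
  minimize  9y1 + 6y2 + 30y3 + 32y4
  subject to:
    y1 + 4y3 + 2y4 >= 3
    y2 + y3 + 3y4 >= 1
    y1, y2, y3, y4 >= 0

Solving the primal: x* = (6, 6).
  primal value c^T x* = 24.
Solving the dual: y* = (0, 0.25, 0.75, 0).
  dual value b^T y* = 24.
Strong duality: c^T x* = b^T y*. Confirmed.

24


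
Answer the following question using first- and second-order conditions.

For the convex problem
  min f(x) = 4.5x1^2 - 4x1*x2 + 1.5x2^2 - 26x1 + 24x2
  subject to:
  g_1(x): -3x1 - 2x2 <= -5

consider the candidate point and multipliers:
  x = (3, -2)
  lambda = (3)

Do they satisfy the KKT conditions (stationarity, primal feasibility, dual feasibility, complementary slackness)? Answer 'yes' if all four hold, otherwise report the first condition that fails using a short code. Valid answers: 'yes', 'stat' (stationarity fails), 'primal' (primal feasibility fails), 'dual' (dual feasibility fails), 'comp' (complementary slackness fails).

Gradient of f: grad f(x) = Q x + c = (9, 6)
Constraint values g_i(x) = a_i^T x - b_i:
  g_1((3, -2)) = 0
Stationarity residual: grad f(x) + sum_i lambda_i a_i = (0, 0)
  -> stationarity OK
Primal feasibility (all g_i <= 0): OK
Dual feasibility (all lambda_i >= 0): OK
Complementary slackness (lambda_i * g_i(x) = 0 for all i): OK

Verdict: yes, KKT holds.

yes


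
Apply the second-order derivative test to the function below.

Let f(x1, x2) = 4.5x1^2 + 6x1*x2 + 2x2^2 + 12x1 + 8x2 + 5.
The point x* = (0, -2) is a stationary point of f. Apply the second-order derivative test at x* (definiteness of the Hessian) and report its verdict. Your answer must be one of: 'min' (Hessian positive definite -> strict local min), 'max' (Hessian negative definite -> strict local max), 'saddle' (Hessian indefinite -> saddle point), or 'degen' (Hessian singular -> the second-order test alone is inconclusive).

Compute the Hessian H = grad^2 f:
  H = [[9, 6], [6, 4]]
Verify stationarity: grad f(x*) = H x* + g = (0, 0).
Eigenvalues of H: 0, 13.
H has a zero eigenvalue (singular; positive semidefinite but not definite), so H is neither positive definite, negative definite, nor indefinite. The second-order test alone is inconclusive -> degen.
(Indeed, f is constant along the null direction of H through x*, so x* is not a strict local extremum.)

degen


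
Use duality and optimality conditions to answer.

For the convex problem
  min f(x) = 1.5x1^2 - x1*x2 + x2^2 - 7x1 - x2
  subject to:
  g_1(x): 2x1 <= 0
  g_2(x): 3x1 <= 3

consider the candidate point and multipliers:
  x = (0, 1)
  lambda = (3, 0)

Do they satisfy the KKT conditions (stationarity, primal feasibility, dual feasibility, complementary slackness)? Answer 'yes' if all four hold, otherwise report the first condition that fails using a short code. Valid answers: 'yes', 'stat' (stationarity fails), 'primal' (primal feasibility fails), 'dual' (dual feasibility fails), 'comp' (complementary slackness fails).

Gradient of f: grad f(x) = Q x + c = (-8, 1)
Constraint values g_i(x) = a_i^T x - b_i:
  g_1((0, 1)) = 0
  g_2((0, 1)) = -3
Stationarity residual: grad f(x) + sum_i lambda_i a_i = (-2, 1)
  -> stationarity FAILS
Primal feasibility (all g_i <= 0): OK
Dual feasibility (all lambda_i >= 0): OK
Complementary slackness (lambda_i * g_i(x) = 0 for all i): OK

Verdict: the first failing condition is stationarity -> stat.

stat


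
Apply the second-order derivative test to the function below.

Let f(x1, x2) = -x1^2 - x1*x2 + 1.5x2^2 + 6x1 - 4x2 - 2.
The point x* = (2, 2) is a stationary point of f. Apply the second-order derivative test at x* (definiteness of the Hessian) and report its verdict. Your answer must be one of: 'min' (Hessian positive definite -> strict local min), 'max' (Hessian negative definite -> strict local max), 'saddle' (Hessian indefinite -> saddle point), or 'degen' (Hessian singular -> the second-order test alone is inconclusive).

Compute the Hessian H = grad^2 f:
  H = [[-2, -1], [-1, 3]]
Verify stationarity: grad f(x*) = H x* + g = (0, 0).
Eigenvalues of H: -2.1926, 3.1926.
Eigenvalues have mixed signs, so H is indefinite -> x* is a saddle point.

saddle


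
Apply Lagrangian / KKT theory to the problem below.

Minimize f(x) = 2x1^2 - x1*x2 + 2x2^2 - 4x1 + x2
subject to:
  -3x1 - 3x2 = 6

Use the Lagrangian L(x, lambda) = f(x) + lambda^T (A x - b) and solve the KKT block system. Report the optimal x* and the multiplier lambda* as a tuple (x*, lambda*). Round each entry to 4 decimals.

Form the Lagrangian:
  L(x, lambda) = (1/2) x^T Q x + c^T x + lambda^T (A x - b)
Stationarity (grad_x L = 0): Q x + c + A^T lambda = 0.
Primal feasibility: A x = b.

This gives the KKT block system:
  [ Q   A^T ] [ x     ]   [-c ]
  [ A    0  ] [ lambda ] = [ b ]

Solving the linear system:
  x*      = (-0.5, -1.5)
  lambda* = (-1.5)
  f(x*)   = 4.75

x* = (-0.5, -1.5), lambda* = (-1.5)


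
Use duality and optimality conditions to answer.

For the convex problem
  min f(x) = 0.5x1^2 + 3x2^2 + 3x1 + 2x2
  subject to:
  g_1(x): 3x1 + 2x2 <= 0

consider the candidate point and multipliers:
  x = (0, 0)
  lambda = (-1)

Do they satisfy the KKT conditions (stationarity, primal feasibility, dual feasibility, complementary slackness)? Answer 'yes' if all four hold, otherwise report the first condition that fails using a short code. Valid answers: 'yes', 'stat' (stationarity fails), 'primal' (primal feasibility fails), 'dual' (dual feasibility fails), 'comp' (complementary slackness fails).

Gradient of f: grad f(x) = Q x + c = (3, 2)
Constraint values g_i(x) = a_i^T x - b_i:
  g_1((0, 0)) = 0
Stationarity residual: grad f(x) + sum_i lambda_i a_i = (0, 0)
  -> stationarity OK
Primal feasibility (all g_i <= 0): OK
Dual feasibility (all lambda_i >= 0): FAILS
Complementary slackness (lambda_i * g_i(x) = 0 for all i): OK

Verdict: the first failing condition is dual_feasibility -> dual.

dual


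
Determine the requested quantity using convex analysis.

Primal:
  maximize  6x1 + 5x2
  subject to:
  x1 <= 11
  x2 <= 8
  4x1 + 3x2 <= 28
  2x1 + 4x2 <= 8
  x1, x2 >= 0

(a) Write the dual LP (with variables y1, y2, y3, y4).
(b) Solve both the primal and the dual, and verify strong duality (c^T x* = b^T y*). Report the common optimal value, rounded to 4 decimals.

The standard primal-dual pair for 'max c^T x s.t. A x <= b, x >= 0' is:
  Dual:  min b^T y  s.t.  A^T y >= c,  y >= 0.

So the dual LP is:
  minimize  11y1 + 8y2 + 28y3 + 8y4
  subject to:
    y1 + 4y3 + 2y4 >= 6
    y2 + 3y3 + 4y4 >= 5
    y1, y2, y3, y4 >= 0

Solving the primal: x* = (4, 0).
  primal value c^T x* = 24.
Solving the dual: y* = (0, 0, 0, 3).
  dual value b^T y* = 24.
Strong duality: c^T x* = b^T y*. Confirmed.

24


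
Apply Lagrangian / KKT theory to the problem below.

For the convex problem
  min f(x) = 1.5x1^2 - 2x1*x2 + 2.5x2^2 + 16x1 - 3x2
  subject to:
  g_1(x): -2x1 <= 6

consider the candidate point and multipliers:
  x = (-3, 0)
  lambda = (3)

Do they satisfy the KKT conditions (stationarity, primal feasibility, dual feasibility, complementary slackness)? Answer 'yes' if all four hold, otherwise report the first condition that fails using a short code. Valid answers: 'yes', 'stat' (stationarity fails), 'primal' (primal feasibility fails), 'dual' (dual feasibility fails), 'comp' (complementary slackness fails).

Gradient of f: grad f(x) = Q x + c = (7, 3)
Constraint values g_i(x) = a_i^T x - b_i:
  g_1((-3, 0)) = 0
Stationarity residual: grad f(x) + sum_i lambda_i a_i = (1, 3)
  -> stationarity FAILS
Primal feasibility (all g_i <= 0): OK
Dual feasibility (all lambda_i >= 0): OK
Complementary slackness (lambda_i * g_i(x) = 0 for all i): OK

Verdict: the first failing condition is stationarity -> stat.

stat


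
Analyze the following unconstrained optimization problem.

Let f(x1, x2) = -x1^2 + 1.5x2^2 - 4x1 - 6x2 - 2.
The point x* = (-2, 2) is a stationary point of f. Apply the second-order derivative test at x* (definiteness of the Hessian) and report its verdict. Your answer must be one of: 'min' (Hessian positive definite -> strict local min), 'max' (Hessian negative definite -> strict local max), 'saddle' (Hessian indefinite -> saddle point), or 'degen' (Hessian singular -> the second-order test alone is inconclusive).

Compute the Hessian H = grad^2 f:
  H = [[-2, 0], [0, 3]]
Verify stationarity: grad f(x*) = H x* + g = (0, 0).
Eigenvalues of H: -2, 3.
Eigenvalues have mixed signs, so H is indefinite -> x* is a saddle point.

saddle


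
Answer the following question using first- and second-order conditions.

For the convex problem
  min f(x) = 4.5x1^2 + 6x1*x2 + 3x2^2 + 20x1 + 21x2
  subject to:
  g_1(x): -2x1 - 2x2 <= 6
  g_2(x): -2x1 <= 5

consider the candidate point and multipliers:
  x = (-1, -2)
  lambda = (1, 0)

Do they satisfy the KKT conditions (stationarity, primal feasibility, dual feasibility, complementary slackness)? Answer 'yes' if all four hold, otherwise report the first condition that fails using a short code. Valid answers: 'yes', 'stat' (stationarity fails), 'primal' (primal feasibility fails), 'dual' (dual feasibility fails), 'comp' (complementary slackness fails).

Gradient of f: grad f(x) = Q x + c = (-1, 3)
Constraint values g_i(x) = a_i^T x - b_i:
  g_1((-1, -2)) = 0
  g_2((-1, -2)) = -3
Stationarity residual: grad f(x) + sum_i lambda_i a_i = (-3, 1)
  -> stationarity FAILS
Primal feasibility (all g_i <= 0): OK
Dual feasibility (all lambda_i >= 0): OK
Complementary slackness (lambda_i * g_i(x) = 0 for all i): OK

Verdict: the first failing condition is stationarity -> stat.

stat


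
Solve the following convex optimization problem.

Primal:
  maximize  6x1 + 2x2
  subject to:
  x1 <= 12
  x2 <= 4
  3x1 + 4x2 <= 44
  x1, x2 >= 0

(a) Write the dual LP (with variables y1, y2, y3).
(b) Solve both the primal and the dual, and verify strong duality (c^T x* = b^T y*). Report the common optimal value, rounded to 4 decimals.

The standard primal-dual pair for 'max c^T x s.t. A x <= b, x >= 0' is:
  Dual:  min b^T y  s.t.  A^T y >= c,  y >= 0.

So the dual LP is:
  minimize  12y1 + 4y2 + 44y3
  subject to:
    y1 + 3y3 >= 6
    y2 + 4y3 >= 2
    y1, y2, y3 >= 0

Solving the primal: x* = (12, 2).
  primal value c^T x* = 76.
Solving the dual: y* = (4.5, 0, 0.5).
  dual value b^T y* = 76.
Strong duality: c^T x* = b^T y*. Confirmed.

76


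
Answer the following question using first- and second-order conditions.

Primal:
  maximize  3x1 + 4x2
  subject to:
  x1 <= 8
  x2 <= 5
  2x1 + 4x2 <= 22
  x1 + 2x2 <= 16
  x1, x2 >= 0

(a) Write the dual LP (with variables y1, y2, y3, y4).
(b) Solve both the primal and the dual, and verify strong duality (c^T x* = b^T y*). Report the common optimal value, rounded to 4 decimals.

The standard primal-dual pair for 'max c^T x s.t. A x <= b, x >= 0' is:
  Dual:  min b^T y  s.t.  A^T y >= c,  y >= 0.

So the dual LP is:
  minimize  8y1 + 5y2 + 22y3 + 16y4
  subject to:
    y1 + 2y3 + y4 >= 3
    y2 + 4y3 + 2y4 >= 4
    y1, y2, y3, y4 >= 0

Solving the primal: x* = (8, 1.5).
  primal value c^T x* = 30.
Solving the dual: y* = (1, 0, 1, 0).
  dual value b^T y* = 30.
Strong duality: c^T x* = b^T y*. Confirmed.

30


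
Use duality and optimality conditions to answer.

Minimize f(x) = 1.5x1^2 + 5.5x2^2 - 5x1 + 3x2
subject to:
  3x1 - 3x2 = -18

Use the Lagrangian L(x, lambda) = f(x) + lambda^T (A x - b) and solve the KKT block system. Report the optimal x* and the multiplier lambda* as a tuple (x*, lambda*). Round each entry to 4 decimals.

Form the Lagrangian:
  L(x, lambda) = (1/2) x^T Q x + c^T x + lambda^T (A x - b)
Stationarity (grad_x L = 0): Q x + c + A^T lambda = 0.
Primal feasibility: A x = b.

This gives the KKT block system:
  [ Q   A^T ] [ x     ]   [-c ]
  [ A    0  ] [ lambda ] = [ b ]

Solving the linear system:
  x*      = (-4.5714, 1.4286)
  lambda* = (6.2381)
  f(x*)   = 69.7143

x* = (-4.5714, 1.4286), lambda* = (6.2381)


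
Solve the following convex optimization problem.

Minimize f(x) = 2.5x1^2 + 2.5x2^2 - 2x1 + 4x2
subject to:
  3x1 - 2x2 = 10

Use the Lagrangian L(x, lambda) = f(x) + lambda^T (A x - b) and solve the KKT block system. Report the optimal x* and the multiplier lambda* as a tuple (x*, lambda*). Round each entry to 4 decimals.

Form the Lagrangian:
  L(x, lambda) = (1/2) x^T Q x + c^T x + lambda^T (A x - b)
Stationarity (grad_x L = 0): Q x + c + A^T lambda = 0.
Primal feasibility: A x = b.

This gives the KKT block system:
  [ Q   A^T ] [ x     ]   [-c ]
  [ A    0  ] [ lambda ] = [ b ]

Solving the linear system:
  x*      = (2.0615, -1.9077)
  lambda* = (-2.7692)
  f(x*)   = 7.9692

x* = (2.0615, -1.9077), lambda* = (-2.7692)


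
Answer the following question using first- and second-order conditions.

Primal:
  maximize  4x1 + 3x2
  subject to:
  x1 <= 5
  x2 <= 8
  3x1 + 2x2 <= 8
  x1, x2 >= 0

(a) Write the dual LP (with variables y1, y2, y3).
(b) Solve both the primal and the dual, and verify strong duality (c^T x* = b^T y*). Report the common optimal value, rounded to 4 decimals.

The standard primal-dual pair for 'max c^T x s.t. A x <= b, x >= 0' is:
  Dual:  min b^T y  s.t.  A^T y >= c,  y >= 0.

So the dual LP is:
  minimize  5y1 + 8y2 + 8y3
  subject to:
    y1 + 3y3 >= 4
    y2 + 2y3 >= 3
    y1, y2, y3 >= 0

Solving the primal: x* = (0, 4).
  primal value c^T x* = 12.
Solving the dual: y* = (0, 0, 1.5).
  dual value b^T y* = 12.
Strong duality: c^T x* = b^T y*. Confirmed.

12


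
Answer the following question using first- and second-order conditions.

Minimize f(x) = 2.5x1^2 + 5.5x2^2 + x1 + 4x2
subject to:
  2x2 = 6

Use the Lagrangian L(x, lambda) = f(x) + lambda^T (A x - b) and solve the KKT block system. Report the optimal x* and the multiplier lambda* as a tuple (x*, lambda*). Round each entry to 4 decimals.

Form the Lagrangian:
  L(x, lambda) = (1/2) x^T Q x + c^T x + lambda^T (A x - b)
Stationarity (grad_x L = 0): Q x + c + A^T lambda = 0.
Primal feasibility: A x = b.

This gives the KKT block system:
  [ Q   A^T ] [ x     ]   [-c ]
  [ A    0  ] [ lambda ] = [ b ]

Solving the linear system:
  x*      = (-0.2, 3)
  lambda* = (-18.5)
  f(x*)   = 61.4

x* = (-0.2, 3), lambda* = (-18.5)


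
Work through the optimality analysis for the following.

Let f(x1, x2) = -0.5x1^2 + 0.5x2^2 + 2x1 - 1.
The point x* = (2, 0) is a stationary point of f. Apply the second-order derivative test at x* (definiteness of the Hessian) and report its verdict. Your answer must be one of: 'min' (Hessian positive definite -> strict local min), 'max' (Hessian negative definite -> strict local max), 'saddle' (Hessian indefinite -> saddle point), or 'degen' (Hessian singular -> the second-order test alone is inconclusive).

Compute the Hessian H = grad^2 f:
  H = [[-1, 0], [0, 1]]
Verify stationarity: grad f(x*) = H x* + g = (0, 0).
Eigenvalues of H: -1, 1.
Eigenvalues have mixed signs, so H is indefinite -> x* is a saddle point.

saddle


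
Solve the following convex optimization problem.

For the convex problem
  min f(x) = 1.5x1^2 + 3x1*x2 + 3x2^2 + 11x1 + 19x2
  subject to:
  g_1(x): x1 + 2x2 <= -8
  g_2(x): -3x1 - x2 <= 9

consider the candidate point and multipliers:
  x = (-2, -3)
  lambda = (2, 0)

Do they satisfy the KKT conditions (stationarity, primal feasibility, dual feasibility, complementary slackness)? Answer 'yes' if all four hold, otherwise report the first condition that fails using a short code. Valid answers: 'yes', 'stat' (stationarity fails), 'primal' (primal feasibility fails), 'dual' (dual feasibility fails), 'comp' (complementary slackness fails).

Gradient of f: grad f(x) = Q x + c = (-4, -5)
Constraint values g_i(x) = a_i^T x - b_i:
  g_1((-2, -3)) = 0
  g_2((-2, -3)) = 0
Stationarity residual: grad f(x) + sum_i lambda_i a_i = (-2, -1)
  -> stationarity FAILS
Primal feasibility (all g_i <= 0): OK
Dual feasibility (all lambda_i >= 0): OK
Complementary slackness (lambda_i * g_i(x) = 0 for all i): OK

Verdict: the first failing condition is stationarity -> stat.

stat


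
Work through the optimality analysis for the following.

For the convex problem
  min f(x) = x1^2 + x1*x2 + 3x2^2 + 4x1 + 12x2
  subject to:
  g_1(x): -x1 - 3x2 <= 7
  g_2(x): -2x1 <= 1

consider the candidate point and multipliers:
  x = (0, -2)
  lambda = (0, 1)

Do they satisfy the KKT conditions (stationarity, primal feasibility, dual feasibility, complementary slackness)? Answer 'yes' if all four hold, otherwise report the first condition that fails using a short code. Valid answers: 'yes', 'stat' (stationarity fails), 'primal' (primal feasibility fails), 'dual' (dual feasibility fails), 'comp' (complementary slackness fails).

Gradient of f: grad f(x) = Q x + c = (2, 0)
Constraint values g_i(x) = a_i^T x - b_i:
  g_1((0, -2)) = -1
  g_2((0, -2)) = -1
Stationarity residual: grad f(x) + sum_i lambda_i a_i = (0, 0)
  -> stationarity OK
Primal feasibility (all g_i <= 0): OK
Dual feasibility (all lambda_i >= 0): OK
Complementary slackness (lambda_i * g_i(x) = 0 for all i): FAILS

Verdict: the first failing condition is complementary_slackness -> comp.

comp


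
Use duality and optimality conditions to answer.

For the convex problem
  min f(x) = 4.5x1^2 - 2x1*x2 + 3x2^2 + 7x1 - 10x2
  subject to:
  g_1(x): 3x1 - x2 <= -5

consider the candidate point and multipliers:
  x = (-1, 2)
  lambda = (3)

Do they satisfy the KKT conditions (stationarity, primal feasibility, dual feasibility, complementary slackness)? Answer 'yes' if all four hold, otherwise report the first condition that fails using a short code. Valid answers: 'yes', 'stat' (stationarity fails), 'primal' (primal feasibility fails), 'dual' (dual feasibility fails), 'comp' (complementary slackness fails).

Gradient of f: grad f(x) = Q x + c = (-6, 4)
Constraint values g_i(x) = a_i^T x - b_i:
  g_1((-1, 2)) = 0
Stationarity residual: grad f(x) + sum_i lambda_i a_i = (3, 1)
  -> stationarity FAILS
Primal feasibility (all g_i <= 0): OK
Dual feasibility (all lambda_i >= 0): OK
Complementary slackness (lambda_i * g_i(x) = 0 for all i): OK

Verdict: the first failing condition is stationarity -> stat.

stat


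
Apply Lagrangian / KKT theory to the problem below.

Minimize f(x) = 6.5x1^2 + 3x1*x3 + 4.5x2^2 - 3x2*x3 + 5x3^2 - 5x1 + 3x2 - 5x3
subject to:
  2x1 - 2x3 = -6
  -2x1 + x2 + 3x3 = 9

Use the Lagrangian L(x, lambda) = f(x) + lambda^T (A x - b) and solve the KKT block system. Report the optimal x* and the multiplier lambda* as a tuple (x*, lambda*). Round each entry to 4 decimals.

Form the Lagrangian:
  L(x, lambda) = (1/2) x^T Q x + c^T x + lambda^T (A x - b)
Stationarity (grad_x L = 0): Q x + c + A^T lambda = 0.
Primal feasibility: A x = b.

This gives the KKT block system:
  [ Q   A^T ] [ x     ]   [-c ]
  [ A    0  ] [ lambda ] = [ b ]

Solving the linear system:
  x*      = (-0.7955, 0.7955, 2.2045)
  lambda* = (0.8182, -3.5455)
  f(x*)   = 16.0795

x* = (-0.7955, 0.7955, 2.2045), lambda* = (0.8182, -3.5455)


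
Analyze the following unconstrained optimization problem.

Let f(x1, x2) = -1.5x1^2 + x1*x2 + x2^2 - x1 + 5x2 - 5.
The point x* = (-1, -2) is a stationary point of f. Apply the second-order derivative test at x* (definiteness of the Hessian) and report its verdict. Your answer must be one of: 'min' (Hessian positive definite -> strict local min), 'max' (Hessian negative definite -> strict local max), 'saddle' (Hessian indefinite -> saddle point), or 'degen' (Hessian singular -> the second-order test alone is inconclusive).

Compute the Hessian H = grad^2 f:
  H = [[-3, 1], [1, 2]]
Verify stationarity: grad f(x*) = H x* + g = (0, 0).
Eigenvalues of H: -3.1926, 2.1926.
Eigenvalues have mixed signs, so H is indefinite -> x* is a saddle point.

saddle


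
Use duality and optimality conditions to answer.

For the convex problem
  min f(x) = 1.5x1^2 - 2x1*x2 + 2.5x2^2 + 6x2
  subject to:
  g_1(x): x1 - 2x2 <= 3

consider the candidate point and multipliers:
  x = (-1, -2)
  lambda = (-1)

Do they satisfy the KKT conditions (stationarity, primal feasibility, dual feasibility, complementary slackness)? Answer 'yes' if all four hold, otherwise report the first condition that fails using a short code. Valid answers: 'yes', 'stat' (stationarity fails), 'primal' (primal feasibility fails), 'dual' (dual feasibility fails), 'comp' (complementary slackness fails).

Gradient of f: grad f(x) = Q x + c = (1, -2)
Constraint values g_i(x) = a_i^T x - b_i:
  g_1((-1, -2)) = 0
Stationarity residual: grad f(x) + sum_i lambda_i a_i = (0, 0)
  -> stationarity OK
Primal feasibility (all g_i <= 0): OK
Dual feasibility (all lambda_i >= 0): FAILS
Complementary slackness (lambda_i * g_i(x) = 0 for all i): OK

Verdict: the first failing condition is dual_feasibility -> dual.

dual


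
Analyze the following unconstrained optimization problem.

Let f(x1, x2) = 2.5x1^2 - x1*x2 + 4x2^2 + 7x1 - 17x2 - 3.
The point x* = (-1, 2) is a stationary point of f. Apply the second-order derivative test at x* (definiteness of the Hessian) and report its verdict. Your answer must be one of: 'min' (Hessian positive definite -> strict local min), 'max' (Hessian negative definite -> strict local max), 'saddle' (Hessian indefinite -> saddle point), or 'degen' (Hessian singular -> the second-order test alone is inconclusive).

Compute the Hessian H = grad^2 f:
  H = [[5, -1], [-1, 8]]
Verify stationarity: grad f(x*) = H x* + g = (0, 0).
Eigenvalues of H: 4.6972, 8.3028.
Both eigenvalues > 0, so H is positive definite -> x* is a strict local min.

min


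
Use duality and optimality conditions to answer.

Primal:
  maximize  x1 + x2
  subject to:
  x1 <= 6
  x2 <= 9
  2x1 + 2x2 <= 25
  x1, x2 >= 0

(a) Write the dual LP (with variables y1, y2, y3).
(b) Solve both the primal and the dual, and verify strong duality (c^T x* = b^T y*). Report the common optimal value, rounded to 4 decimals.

The standard primal-dual pair for 'max c^T x s.t. A x <= b, x >= 0' is:
  Dual:  min b^T y  s.t.  A^T y >= c,  y >= 0.

So the dual LP is:
  minimize  6y1 + 9y2 + 25y3
  subject to:
    y1 + 2y3 >= 1
    y2 + 2y3 >= 1
    y1, y2, y3 >= 0

Solving the primal: x* = (3.5, 9).
  primal value c^T x* = 12.5.
Solving the dual: y* = (0, 0, 0.5).
  dual value b^T y* = 12.5.
Strong duality: c^T x* = b^T y*. Confirmed.

12.5


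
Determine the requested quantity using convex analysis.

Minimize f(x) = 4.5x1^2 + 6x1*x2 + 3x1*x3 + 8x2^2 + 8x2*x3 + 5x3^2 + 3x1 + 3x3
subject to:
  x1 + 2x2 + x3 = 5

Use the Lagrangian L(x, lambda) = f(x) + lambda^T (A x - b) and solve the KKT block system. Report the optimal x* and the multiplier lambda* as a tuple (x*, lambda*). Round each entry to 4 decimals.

Form the Lagrangian:
  L(x, lambda) = (1/2) x^T Q x + c^T x + lambda^T (A x - b)
Stationarity (grad_x L = 0): Q x + c + A^T lambda = 0.
Primal feasibility: A x = b.

This gives the KKT block system:
  [ Q   A^T ] [ x     ]   [-c ]
  [ A    0  ] [ lambda ] = [ b ]

Solving the linear system:
  x*      = (0.2857, 2.6071, -0.5)
  lambda* = (-19.7143)
  f(x*)   = 48.9643

x* = (0.2857, 2.6071, -0.5), lambda* = (-19.7143)


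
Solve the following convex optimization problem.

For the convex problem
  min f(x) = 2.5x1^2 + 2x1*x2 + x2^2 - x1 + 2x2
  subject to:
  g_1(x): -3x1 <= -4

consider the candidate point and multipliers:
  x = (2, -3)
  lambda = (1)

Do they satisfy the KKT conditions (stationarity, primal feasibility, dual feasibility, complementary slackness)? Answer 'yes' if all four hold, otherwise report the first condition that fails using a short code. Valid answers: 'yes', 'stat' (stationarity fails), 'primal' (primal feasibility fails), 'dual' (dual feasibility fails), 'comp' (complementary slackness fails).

Gradient of f: grad f(x) = Q x + c = (3, 0)
Constraint values g_i(x) = a_i^T x - b_i:
  g_1((2, -3)) = -2
Stationarity residual: grad f(x) + sum_i lambda_i a_i = (0, 0)
  -> stationarity OK
Primal feasibility (all g_i <= 0): OK
Dual feasibility (all lambda_i >= 0): OK
Complementary slackness (lambda_i * g_i(x) = 0 for all i): FAILS

Verdict: the first failing condition is complementary_slackness -> comp.

comp


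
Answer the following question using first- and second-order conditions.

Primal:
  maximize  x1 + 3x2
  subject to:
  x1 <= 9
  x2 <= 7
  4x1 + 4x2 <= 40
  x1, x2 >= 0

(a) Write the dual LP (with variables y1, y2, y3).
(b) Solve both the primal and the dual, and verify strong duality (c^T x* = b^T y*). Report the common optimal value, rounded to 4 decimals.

The standard primal-dual pair for 'max c^T x s.t. A x <= b, x >= 0' is:
  Dual:  min b^T y  s.t.  A^T y >= c,  y >= 0.

So the dual LP is:
  minimize  9y1 + 7y2 + 40y3
  subject to:
    y1 + 4y3 >= 1
    y2 + 4y3 >= 3
    y1, y2, y3 >= 0

Solving the primal: x* = (3, 7).
  primal value c^T x* = 24.
Solving the dual: y* = (0, 2, 0.25).
  dual value b^T y* = 24.
Strong duality: c^T x* = b^T y*. Confirmed.

24


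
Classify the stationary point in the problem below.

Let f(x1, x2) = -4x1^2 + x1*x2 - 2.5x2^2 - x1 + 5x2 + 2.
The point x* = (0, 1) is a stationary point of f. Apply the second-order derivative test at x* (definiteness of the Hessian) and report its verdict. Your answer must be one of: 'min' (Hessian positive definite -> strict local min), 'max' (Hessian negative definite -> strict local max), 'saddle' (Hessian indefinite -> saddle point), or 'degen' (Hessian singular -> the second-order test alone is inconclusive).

Compute the Hessian H = grad^2 f:
  H = [[-8, 1], [1, -5]]
Verify stationarity: grad f(x*) = H x* + g = (0, 0).
Eigenvalues of H: -8.3028, -4.6972.
Both eigenvalues < 0, so H is negative definite -> x* is a strict local max.

max


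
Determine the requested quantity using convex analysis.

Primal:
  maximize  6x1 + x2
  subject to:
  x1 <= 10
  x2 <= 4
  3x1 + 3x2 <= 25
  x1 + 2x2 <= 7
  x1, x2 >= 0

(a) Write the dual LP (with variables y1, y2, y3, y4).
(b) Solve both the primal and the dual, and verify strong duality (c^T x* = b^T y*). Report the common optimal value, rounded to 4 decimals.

The standard primal-dual pair for 'max c^T x s.t. A x <= b, x >= 0' is:
  Dual:  min b^T y  s.t.  A^T y >= c,  y >= 0.

So the dual LP is:
  minimize  10y1 + 4y2 + 25y3 + 7y4
  subject to:
    y1 + 3y3 + y4 >= 6
    y2 + 3y3 + 2y4 >= 1
    y1, y2, y3, y4 >= 0

Solving the primal: x* = (7, 0).
  primal value c^T x* = 42.
Solving the dual: y* = (0, 0, 0, 6).
  dual value b^T y* = 42.
Strong duality: c^T x* = b^T y*. Confirmed.

42


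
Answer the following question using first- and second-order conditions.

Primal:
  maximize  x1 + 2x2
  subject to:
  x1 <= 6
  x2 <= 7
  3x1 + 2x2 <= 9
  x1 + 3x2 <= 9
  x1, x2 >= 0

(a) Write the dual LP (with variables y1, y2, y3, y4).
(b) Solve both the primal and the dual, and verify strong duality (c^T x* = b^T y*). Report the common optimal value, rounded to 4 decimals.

The standard primal-dual pair for 'max c^T x s.t. A x <= b, x >= 0' is:
  Dual:  min b^T y  s.t.  A^T y >= c,  y >= 0.

So the dual LP is:
  minimize  6y1 + 7y2 + 9y3 + 9y4
  subject to:
    y1 + 3y3 + y4 >= 1
    y2 + 2y3 + 3y4 >= 2
    y1, y2, y3, y4 >= 0

Solving the primal: x* = (1.2857, 2.5714).
  primal value c^T x* = 6.4286.
Solving the dual: y* = (0, 0, 0.1429, 0.5714).
  dual value b^T y* = 6.4286.
Strong duality: c^T x* = b^T y*. Confirmed.

6.4286


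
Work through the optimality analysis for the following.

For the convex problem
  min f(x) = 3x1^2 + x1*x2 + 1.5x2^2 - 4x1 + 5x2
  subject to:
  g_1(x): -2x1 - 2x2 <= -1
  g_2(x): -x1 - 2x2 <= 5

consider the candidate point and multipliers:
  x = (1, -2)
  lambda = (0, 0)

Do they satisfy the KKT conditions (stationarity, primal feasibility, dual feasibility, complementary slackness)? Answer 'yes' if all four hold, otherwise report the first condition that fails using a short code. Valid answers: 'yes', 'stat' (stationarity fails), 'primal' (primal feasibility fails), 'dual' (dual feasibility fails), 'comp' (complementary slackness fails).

Gradient of f: grad f(x) = Q x + c = (0, 0)
Constraint values g_i(x) = a_i^T x - b_i:
  g_1((1, -2)) = 3
  g_2((1, -2)) = -2
Stationarity residual: grad f(x) + sum_i lambda_i a_i = (0, 0)
  -> stationarity OK
Primal feasibility (all g_i <= 0): FAILS
Dual feasibility (all lambda_i >= 0): OK
Complementary slackness (lambda_i * g_i(x) = 0 for all i): OK

Verdict: the first failing condition is primal_feasibility -> primal.

primal


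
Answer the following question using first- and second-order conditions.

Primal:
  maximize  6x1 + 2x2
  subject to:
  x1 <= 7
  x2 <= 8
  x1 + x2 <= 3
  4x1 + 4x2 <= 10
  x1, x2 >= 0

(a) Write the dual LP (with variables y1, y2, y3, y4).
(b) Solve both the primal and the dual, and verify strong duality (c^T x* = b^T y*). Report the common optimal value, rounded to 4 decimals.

The standard primal-dual pair for 'max c^T x s.t. A x <= b, x >= 0' is:
  Dual:  min b^T y  s.t.  A^T y >= c,  y >= 0.

So the dual LP is:
  minimize  7y1 + 8y2 + 3y3 + 10y4
  subject to:
    y1 + y3 + 4y4 >= 6
    y2 + y3 + 4y4 >= 2
    y1, y2, y3, y4 >= 0

Solving the primal: x* = (2.5, 0).
  primal value c^T x* = 15.
Solving the dual: y* = (0, 0, 0, 1.5).
  dual value b^T y* = 15.
Strong duality: c^T x* = b^T y*. Confirmed.

15


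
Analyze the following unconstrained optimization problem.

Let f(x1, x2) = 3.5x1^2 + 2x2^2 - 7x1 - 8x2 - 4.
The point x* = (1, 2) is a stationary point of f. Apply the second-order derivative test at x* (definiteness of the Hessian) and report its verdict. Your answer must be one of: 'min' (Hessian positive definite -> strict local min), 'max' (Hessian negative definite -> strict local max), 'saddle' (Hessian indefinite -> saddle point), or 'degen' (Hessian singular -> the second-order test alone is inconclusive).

Compute the Hessian H = grad^2 f:
  H = [[7, 0], [0, 4]]
Verify stationarity: grad f(x*) = H x* + g = (0, 0).
Eigenvalues of H: 4, 7.
Both eigenvalues > 0, so H is positive definite -> x* is a strict local min.

min


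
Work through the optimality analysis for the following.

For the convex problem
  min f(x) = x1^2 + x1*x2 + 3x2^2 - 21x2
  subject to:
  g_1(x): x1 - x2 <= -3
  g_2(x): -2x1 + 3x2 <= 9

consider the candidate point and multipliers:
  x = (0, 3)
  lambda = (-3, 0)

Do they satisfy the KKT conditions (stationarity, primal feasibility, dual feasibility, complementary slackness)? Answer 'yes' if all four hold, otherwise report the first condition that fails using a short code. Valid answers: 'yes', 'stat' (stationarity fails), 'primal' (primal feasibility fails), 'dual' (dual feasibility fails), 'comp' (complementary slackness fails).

Gradient of f: grad f(x) = Q x + c = (3, -3)
Constraint values g_i(x) = a_i^T x - b_i:
  g_1((0, 3)) = 0
  g_2((0, 3)) = 0
Stationarity residual: grad f(x) + sum_i lambda_i a_i = (0, 0)
  -> stationarity OK
Primal feasibility (all g_i <= 0): OK
Dual feasibility (all lambda_i >= 0): FAILS
Complementary slackness (lambda_i * g_i(x) = 0 for all i): OK

Verdict: the first failing condition is dual_feasibility -> dual.

dual


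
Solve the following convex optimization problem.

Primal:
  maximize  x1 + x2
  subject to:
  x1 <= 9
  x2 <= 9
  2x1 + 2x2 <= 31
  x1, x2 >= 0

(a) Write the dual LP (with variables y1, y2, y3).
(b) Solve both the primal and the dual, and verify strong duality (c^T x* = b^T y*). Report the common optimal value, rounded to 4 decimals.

The standard primal-dual pair for 'max c^T x s.t. A x <= b, x >= 0' is:
  Dual:  min b^T y  s.t.  A^T y >= c,  y >= 0.

So the dual LP is:
  minimize  9y1 + 9y2 + 31y3
  subject to:
    y1 + 2y3 >= 1
    y2 + 2y3 >= 1
    y1, y2, y3 >= 0

Solving the primal: x* = (6.5, 9).
  primal value c^T x* = 15.5.
Solving the dual: y* = (0, 0, 0.5).
  dual value b^T y* = 15.5.
Strong duality: c^T x* = b^T y*. Confirmed.

15.5


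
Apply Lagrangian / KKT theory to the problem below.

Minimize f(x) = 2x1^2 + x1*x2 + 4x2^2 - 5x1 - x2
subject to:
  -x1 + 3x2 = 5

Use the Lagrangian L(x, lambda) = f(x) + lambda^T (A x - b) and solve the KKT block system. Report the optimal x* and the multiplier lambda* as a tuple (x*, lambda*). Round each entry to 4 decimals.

Form the Lagrangian:
  L(x, lambda) = (1/2) x^T Q x + c^T x + lambda^T (A x - b)
Stationarity (grad_x L = 0): Q x + c + A^T lambda = 0.
Primal feasibility: A x = b.

This gives the KKT block system:
  [ Q   A^T ] [ x     ]   [-c ]
  [ A    0  ] [ lambda ] = [ b ]

Solving the linear system:
  x*      = (-0.14, 1.62)
  lambda* = (-3.94)
  f(x*)   = 9.39

x* = (-0.14, 1.62), lambda* = (-3.94)


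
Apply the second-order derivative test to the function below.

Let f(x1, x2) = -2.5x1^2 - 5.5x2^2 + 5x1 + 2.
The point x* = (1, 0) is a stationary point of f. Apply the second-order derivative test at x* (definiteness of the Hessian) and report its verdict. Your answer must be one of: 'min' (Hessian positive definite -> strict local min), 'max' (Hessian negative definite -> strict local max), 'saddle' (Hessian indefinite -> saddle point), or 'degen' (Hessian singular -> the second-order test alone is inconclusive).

Compute the Hessian H = grad^2 f:
  H = [[-5, 0], [0, -11]]
Verify stationarity: grad f(x*) = H x* + g = (0, 0).
Eigenvalues of H: -11, -5.
Both eigenvalues < 0, so H is negative definite -> x* is a strict local max.

max


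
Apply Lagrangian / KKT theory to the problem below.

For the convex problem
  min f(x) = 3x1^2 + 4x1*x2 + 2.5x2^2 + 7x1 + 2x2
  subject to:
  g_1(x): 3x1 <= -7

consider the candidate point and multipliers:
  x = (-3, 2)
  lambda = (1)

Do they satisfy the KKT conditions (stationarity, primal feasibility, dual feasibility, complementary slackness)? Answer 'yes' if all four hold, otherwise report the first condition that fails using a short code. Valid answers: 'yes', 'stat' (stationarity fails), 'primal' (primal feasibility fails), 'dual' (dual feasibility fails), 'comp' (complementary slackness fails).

Gradient of f: grad f(x) = Q x + c = (-3, 0)
Constraint values g_i(x) = a_i^T x - b_i:
  g_1((-3, 2)) = -2
Stationarity residual: grad f(x) + sum_i lambda_i a_i = (0, 0)
  -> stationarity OK
Primal feasibility (all g_i <= 0): OK
Dual feasibility (all lambda_i >= 0): OK
Complementary slackness (lambda_i * g_i(x) = 0 for all i): FAILS

Verdict: the first failing condition is complementary_slackness -> comp.

comp


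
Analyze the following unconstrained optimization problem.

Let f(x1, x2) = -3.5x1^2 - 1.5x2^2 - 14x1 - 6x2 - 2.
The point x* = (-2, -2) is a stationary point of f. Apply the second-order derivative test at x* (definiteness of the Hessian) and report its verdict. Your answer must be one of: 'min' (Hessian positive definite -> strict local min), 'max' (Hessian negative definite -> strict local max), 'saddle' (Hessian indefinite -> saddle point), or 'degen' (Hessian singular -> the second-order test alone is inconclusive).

Compute the Hessian H = grad^2 f:
  H = [[-7, 0], [0, -3]]
Verify stationarity: grad f(x*) = H x* + g = (0, 0).
Eigenvalues of H: -7, -3.
Both eigenvalues < 0, so H is negative definite -> x* is a strict local max.

max
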